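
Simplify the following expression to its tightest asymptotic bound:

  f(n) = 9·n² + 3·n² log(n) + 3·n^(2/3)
Θ(n² log n)

Order the terms by growth rate: 3·n^(2/3) ≺ 9·n² ≺ 3·n² log(n).
The fastest-growing term 3·n² log(n) dominates as n → ∞; dropping its constant factor gives Θ(n² log n).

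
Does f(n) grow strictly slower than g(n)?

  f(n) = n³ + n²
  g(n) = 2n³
False

f(n) = n³ + n² is O(n³), and g(n) = 2n³ is O(n³).
Since they have the same growth rate, f(n) = o(g(n)) is false.
(f = o(g) requires f to grow strictly slower, not equal.)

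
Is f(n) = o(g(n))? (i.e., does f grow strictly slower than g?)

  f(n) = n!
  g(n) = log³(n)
False

f(n) = n! is O(n!), and g(n) = log³(n) is O(log³ n).
Since O(n!) grows faster than or equal to O(log³ n), f(n) = o(g(n)) is false.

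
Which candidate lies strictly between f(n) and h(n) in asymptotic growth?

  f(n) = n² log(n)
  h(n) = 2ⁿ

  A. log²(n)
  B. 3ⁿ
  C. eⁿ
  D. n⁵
D

We need g(n) with n² log(n) = o(g(n)) and g(n) = o(2ⁿ), i.e. O(n² log n) ≺ g ≺ O(2ⁿ).
Check each option:
  A. log²(n) — O(log² n) does not grow strictly faster than f(n)
  B. 3ⁿ — O(3ⁿ) does not grow strictly slower than h(n)
  C. eⁿ — O(eⁿ) does not grow strictly slower than h(n)
  D. n⁵ — O(n⁵) is strictly between O(n² log n) and O(2ⁿ) ✓

Only option D (n⁵) lies strictly between.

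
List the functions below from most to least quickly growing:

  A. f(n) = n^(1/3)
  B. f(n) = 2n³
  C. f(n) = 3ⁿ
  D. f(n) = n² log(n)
C > B > D > A

Comparing growth rates:
C = 3ⁿ is O(3ⁿ)
B = 2n³ is O(n³)
D = n² log(n) is O(n² log n)
A = n^(1/3) is O(n^(1/3))

Therefore, the order from fastest to slowest is: C > B > D > A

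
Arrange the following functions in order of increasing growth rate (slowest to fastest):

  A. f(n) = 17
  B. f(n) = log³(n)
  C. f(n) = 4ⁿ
A < B < C

Comparing growth rates:
A = 17 is O(1)
B = log³(n) is O(log³ n)
C = 4ⁿ is O(4ⁿ)

Therefore, the order from slowest to fastest is: A < B < C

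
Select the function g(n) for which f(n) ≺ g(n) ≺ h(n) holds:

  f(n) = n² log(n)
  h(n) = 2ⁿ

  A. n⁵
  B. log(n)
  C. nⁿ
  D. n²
A

We need g(n) with n² log(n) = o(g(n)) and g(n) = o(2ⁿ), i.e. O(n² log n) ≺ g ≺ O(2ⁿ).
Check each option:
  A. n⁵ — O(n⁵) is strictly between O(n² log n) and O(2ⁿ) ✓
  B. log(n) — O(log n) does not grow strictly faster than f(n)
  C. nⁿ — O(nⁿ) does not grow strictly slower than h(n)
  D. n² — O(n²) does not grow strictly faster than f(n)

Only option A (n⁵) lies strictly between.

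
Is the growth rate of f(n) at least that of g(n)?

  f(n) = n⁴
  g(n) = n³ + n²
True

f(n) = n⁴ is O(n⁴), and g(n) = n³ + n² is O(n³).
Since O(n⁴) grows at least as fast as O(n³), f(n) = Ω(g(n)) is true.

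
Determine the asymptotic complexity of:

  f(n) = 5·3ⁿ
O(3ⁿ)

The dominant term in 5·3ⁿ is 5·3ⁿ, which is Θ(3ⁿ).
Constants are absorbed, so the tightest bound is O(3ⁿ).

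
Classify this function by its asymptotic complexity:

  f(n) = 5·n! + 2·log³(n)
O(n!)

The dominant term in 5·n! + 2·log³(n) is 5·n!, which is Θ(n!).
Lower-order terms (2·log³(n)) are asymptotically negligible.
Constants are absorbed, so the tightest bound is O(n!).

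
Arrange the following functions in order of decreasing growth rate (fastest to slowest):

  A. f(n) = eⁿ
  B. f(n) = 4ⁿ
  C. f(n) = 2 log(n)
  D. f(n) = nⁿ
D > B > A > C

Comparing growth rates:
D = nⁿ is O(nⁿ)
B = 4ⁿ is O(4ⁿ)
A = eⁿ is O(eⁿ)
C = 2 log(n) is O(log n)

Therefore, the order from fastest to slowest is: D > B > A > C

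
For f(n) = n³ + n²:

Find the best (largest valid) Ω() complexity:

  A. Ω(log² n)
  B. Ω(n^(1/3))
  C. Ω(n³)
C

f(n) = n³ + n² is Ω(n³).
All listed options are valid Big-Ω bounds (lower bounds),
but Ω(n³) is the tightest (largest valid bound).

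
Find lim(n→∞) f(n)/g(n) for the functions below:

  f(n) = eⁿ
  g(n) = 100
∞

Since eⁿ (O(eⁿ)) grows faster than 100 (O(1)),
the ratio f(n)/g(n) → ∞ as n → ∞.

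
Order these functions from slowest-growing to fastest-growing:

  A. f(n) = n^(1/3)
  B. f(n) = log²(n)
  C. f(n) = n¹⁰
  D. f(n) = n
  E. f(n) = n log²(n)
B < A < D < E < C

Comparing growth rates:
B = log²(n) is O(log² n)
A = n^(1/3) is O(n^(1/3))
D = n is O(n)
E = n log²(n) is O(n log² n)
C = n¹⁰ is O(n¹⁰)

Therefore, the order from slowest to fastest is: B < A < D < E < C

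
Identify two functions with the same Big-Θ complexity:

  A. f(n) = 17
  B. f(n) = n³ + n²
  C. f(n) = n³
B and C

Examining each function:
  A. 17 is O(1)
  B. n³ + n² is O(n³)
  C. n³ is O(n³)

Functions B and C both have the same complexity class.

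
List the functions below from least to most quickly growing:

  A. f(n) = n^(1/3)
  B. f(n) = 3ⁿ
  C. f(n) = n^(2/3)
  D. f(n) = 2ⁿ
A < C < D < B

Comparing growth rates:
A = n^(1/3) is O(n^(1/3))
C = n^(2/3) is O(n^(2/3))
D = 2ⁿ is O(2ⁿ)
B = 3ⁿ is O(3ⁿ)

Therefore, the order from slowest to fastest is: A < C < D < B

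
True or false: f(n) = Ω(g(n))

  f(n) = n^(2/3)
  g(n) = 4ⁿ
False

f(n) = n^(2/3) is O(n^(2/3)), and g(n) = 4ⁿ is O(4ⁿ).
Since O(n^(2/3)) grows slower than O(4ⁿ), f(n) = Ω(g(n)) is false.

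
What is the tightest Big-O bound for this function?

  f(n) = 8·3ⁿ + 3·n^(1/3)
O(3ⁿ)

The dominant term in 8·3ⁿ + 3·n^(1/3) is 8·3ⁿ, which is Θ(3ⁿ).
Lower-order terms (3·n^(1/3)) are asymptotically negligible.
Constants are absorbed, so the tightest bound is O(3ⁿ).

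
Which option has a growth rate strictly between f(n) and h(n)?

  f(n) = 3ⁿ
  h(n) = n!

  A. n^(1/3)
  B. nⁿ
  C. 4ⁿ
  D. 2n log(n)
C

We need g(n) with 3ⁿ = o(g(n)) and g(n) = o(n!), i.e. O(3ⁿ) ≺ g ≺ O(n!).
Check each option:
  A. n^(1/3) — O(n^(1/3)) does not grow strictly faster than f(n)
  B. nⁿ — O(nⁿ) does not grow strictly slower than h(n)
  C. 4ⁿ — O(4ⁿ) is strictly between O(3ⁿ) and O(n!) ✓
  D. 2n log(n) — O(n log n) does not grow strictly faster than f(n)

Only option C (4ⁿ) lies strictly between.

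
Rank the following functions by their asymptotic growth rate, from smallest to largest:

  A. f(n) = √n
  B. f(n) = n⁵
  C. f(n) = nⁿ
A < B < C

Comparing growth rates:
A = √n is O(√n)
B = n⁵ is O(n⁵)
C = nⁿ is O(nⁿ)

Therefore, the order from slowest to fastest is: A < B < C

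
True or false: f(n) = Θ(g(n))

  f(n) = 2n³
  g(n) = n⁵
False

f(n) = 2n³ is O(n³), and g(n) = n⁵ is O(n⁵).
Since they have different growth rates, f(n) = Θ(g(n)) is false.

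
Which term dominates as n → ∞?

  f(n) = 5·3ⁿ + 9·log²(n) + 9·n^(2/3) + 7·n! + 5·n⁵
7·n!

Looking at each term:
  - 5·3ⁿ is O(3ⁿ)
  - 9·log²(n) is O(log² n)
  - 9·n^(2/3) is O(n^(2/3))
  - 7·n! is O(n!)
  - 5·n⁵ is O(n⁵)

The term 7·n! (O(n!)) grows fastest and dominates all others.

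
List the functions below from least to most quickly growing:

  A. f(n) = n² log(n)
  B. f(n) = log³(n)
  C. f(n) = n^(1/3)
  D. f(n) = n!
B < C < A < D

Comparing growth rates:
B = log³(n) is O(log³ n)
C = n^(1/3) is O(n^(1/3))
A = n² log(n) is O(n² log n)
D = n! is O(n!)

Therefore, the order from slowest to fastest is: B < C < A < D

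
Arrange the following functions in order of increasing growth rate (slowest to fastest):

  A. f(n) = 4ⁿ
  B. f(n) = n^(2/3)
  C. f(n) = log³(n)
C < B < A

Comparing growth rates:
C = log³(n) is O(log³ n)
B = n^(2/3) is O(n^(2/3))
A = 4ⁿ is O(4ⁿ)

Therefore, the order from slowest to fastest is: C < B < A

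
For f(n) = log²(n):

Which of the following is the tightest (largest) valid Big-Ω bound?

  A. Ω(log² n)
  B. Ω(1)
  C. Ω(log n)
A

f(n) = log²(n) is Ω(log² n).
All listed options are valid Big-Ω bounds (lower bounds),
but Ω(log² n) is the tightest (largest valid bound).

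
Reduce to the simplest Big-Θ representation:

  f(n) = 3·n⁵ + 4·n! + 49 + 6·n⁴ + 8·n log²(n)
Θ(n!)

Order the terms by growth rate: 49 ≺ 8·n log²(n) ≺ 6·n⁴ ≺ 3·n⁵ ≺ 4·n!.
The fastest-growing term 4·n! dominates as n → ∞; dropping its constant factor gives Θ(n!).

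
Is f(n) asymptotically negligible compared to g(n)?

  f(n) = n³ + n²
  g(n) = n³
False

f(n) = n³ + n² is O(n³), and g(n) = n³ is O(n³).
Since they have the same growth rate, f(n) = o(g(n)) is false.
(f = o(g) requires f to grow strictly slower, not equal.)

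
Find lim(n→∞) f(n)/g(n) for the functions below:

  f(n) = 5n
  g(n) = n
5

Since 5n and n have the same growth rate (O(n)),
the ratio converges to a constant: 5.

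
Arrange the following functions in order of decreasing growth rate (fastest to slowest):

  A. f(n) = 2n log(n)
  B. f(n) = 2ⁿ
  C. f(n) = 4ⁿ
C > B > A

Comparing growth rates:
C = 4ⁿ is O(4ⁿ)
B = 2ⁿ is O(2ⁿ)
A = 2n log(n) is O(n log n)

Therefore, the order from fastest to slowest is: C > B > A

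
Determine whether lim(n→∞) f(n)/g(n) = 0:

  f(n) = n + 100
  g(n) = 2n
False

f(n) = n + 100 is O(n), and g(n) = 2n is O(n).
Since they have the same growth rate, f(n) = o(g(n)) is false.
(f = o(g) requires f to grow strictly slower, not equal.)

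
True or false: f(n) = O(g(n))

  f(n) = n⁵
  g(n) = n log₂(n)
False

f(n) = n⁵ is O(n⁵), and g(n) = n log₂(n) is O(n log n).
Since O(n⁵) grows faster than O(n log n), f(n) = O(g(n)) is false.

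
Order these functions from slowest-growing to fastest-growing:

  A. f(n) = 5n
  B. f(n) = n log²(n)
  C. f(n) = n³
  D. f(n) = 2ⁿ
A < B < C < D

Comparing growth rates:
A = 5n is O(n)
B = n log²(n) is O(n log² n)
C = n³ is O(n³)
D = 2ⁿ is O(2ⁿ)

Therefore, the order from slowest to fastest is: A < B < C < D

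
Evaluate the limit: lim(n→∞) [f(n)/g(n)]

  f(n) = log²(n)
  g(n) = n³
0

Since log²(n) (O(log² n)) grows slower than n³ (O(n³)),
the ratio f(n)/g(n) → 0 as n → ∞.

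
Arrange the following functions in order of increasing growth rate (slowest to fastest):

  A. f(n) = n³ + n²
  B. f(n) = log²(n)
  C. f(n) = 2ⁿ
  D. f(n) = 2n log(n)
B < D < A < C

Comparing growth rates:
B = log²(n) is O(log² n)
D = 2n log(n) is O(n log n)
A = n³ + n² is O(n³)
C = 2ⁿ is O(2ⁿ)

Therefore, the order from slowest to fastest is: B < D < A < C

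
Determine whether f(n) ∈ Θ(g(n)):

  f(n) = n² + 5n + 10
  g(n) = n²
True

f(n) = n² + 5n + 10 and g(n) = n² are both O(n²).
Since they have the same asymptotic growth rate, f(n) = Θ(g(n)) is true.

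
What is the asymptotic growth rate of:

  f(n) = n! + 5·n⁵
Θ(n!)

Order the terms by growth rate: 5·n⁵ ≺ n!.
The fastest-growing term n! dominates as n → ∞; dropping its constant factor gives Θ(n!).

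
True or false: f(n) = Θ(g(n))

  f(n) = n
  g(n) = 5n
True

f(n) = n and g(n) = 5n are both O(n).
Since they have the same asymptotic growth rate, f(n) = Θ(g(n)) is true.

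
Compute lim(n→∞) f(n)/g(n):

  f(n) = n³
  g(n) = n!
0

Since n³ (O(n³)) grows slower than n! (O(n!)),
the ratio f(n)/g(n) → 0 as n → ∞.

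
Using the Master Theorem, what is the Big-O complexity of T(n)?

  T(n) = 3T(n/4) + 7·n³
Θ(n³)

Master Theorem: a = 3, b = 4, f(n) = 7·n³.
Compute the critical exponent d = log₄(3) = 0.792.
Compare f(n) = Θ(n³) against n^d:
  k = 3 > d = 0.792, so f(n) = Ω(n^(d+ε)) — Case 3.
  Regularity: a·(n/b)^3/n^3 = a/b^3 = 3/64 < 1 ✓.
  The top-level work dominates: T(n) = Θ(f(n)) = Θ(n³).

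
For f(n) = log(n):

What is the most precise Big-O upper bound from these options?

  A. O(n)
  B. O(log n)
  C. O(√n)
B

f(n) = log(n) is O(log n).
All listed options are valid Big-O bounds (upper bounds),
but O(log n) is the tightest (smallest valid bound).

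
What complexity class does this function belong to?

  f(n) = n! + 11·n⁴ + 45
O(n!)

The dominant term in n! + 11·n⁴ + 45 is n!, which is Θ(n!).
Lower-order terms (11·n⁴, 45) are asymptotically negligible.
Constants are absorbed, so the tightest bound is O(n!).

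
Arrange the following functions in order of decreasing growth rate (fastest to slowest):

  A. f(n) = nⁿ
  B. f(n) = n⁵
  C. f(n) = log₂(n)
A > B > C

Comparing growth rates:
A = nⁿ is O(nⁿ)
B = n⁵ is O(n⁵)
C = log₂(n) is O(log n)

Therefore, the order from fastest to slowest is: A > B > C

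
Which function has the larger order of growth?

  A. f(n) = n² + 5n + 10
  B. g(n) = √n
A

f(n) = n² + 5n + 10 is O(n²), while g(n) = √n is O(√n).
Since O(n²) grows faster than O(√n), f(n) dominates.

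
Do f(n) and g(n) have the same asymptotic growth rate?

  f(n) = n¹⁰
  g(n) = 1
False

f(n) = n¹⁰ is O(n¹⁰), and g(n) = 1 is O(1).
Since they have different growth rates, f(n) = Θ(g(n)) is false.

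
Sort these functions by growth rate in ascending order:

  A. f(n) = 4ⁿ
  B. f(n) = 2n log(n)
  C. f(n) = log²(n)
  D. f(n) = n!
C < B < A < D

Comparing growth rates:
C = log²(n) is O(log² n)
B = 2n log(n) is O(n log n)
A = 4ⁿ is O(4ⁿ)
D = n! is O(n!)

Therefore, the order from slowest to fastest is: C < B < A < D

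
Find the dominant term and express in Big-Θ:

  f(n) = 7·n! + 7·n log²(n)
Θ(n!)

Order the terms by growth rate: 7·n log²(n) ≺ 7·n!.
The fastest-growing term 7·n! dominates as n → ∞; dropping its constant factor gives Θ(n!).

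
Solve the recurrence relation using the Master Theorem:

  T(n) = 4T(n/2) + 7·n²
Θ(n² log n)

Master Theorem: a = 4, b = 2, f(n) = 7·n².
Compute the critical exponent d = log₂(4) = 2.
Compare f(n) = Θ(n²) against n^d:
  k = 2 = d, so f(n) = Θ(n^d) — Case 2.
  Work is balanced across levels: T(n) = Θ(n^d log n) = Θ(n² log n).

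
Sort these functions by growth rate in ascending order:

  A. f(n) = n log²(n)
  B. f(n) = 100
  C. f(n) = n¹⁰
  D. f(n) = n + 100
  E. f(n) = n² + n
B < D < A < E < C

Comparing growth rates:
B = 100 is O(1)
D = n + 100 is O(n)
A = n log²(n) is O(n log² n)
E = n² + n is O(n²)
C = n¹⁰ is O(n¹⁰)

Therefore, the order from slowest to fastest is: B < D < A < E < C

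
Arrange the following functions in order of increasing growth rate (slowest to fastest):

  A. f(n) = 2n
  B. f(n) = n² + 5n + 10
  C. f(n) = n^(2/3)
C < A < B

Comparing growth rates:
C = n^(2/3) is O(n^(2/3))
A = 2n is O(n)
B = n² + 5n + 10 is O(n²)

Therefore, the order from slowest to fastest is: C < A < B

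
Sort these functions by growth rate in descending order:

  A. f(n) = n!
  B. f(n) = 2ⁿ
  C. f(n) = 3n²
A > B > C

Comparing growth rates:
A = n! is O(n!)
B = 2ⁿ is O(2ⁿ)
C = 3n² is O(n²)

Therefore, the order from fastest to slowest is: A > B > C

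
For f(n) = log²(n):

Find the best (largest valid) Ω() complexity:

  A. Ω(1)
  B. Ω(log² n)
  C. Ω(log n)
B

f(n) = log²(n) is Ω(log² n).
All listed options are valid Big-Ω bounds (lower bounds),
but Ω(log² n) is the tightest (largest valid bound).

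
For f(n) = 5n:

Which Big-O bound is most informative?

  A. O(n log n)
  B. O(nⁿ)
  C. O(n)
C

f(n) = 5n is O(n).
All listed options are valid Big-O bounds (upper bounds),
but O(n) is the tightest (smallest valid bound).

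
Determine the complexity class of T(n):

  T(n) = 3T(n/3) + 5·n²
Θ(n²)

Master Theorem: a = 3, b = 3, f(n) = 5·n².
Compute the critical exponent d = log₃(3) = 1.
Compare f(n) = Θ(n²) against n^d:
  k = 2 > d = 1, so f(n) = Ω(n^(d+ε)) — Case 3.
  Regularity: a·(n/b)^2/n^2 = a/b^2 = 3/9 < 1 ✓.
  The top-level work dominates: T(n) = Θ(f(n)) = Θ(n²).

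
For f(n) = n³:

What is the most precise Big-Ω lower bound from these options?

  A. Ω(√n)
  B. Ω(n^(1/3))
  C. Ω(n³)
C

f(n) = n³ is Ω(n³).
All listed options are valid Big-Ω bounds (lower bounds),
but Ω(n³) is the tightest (largest valid bound).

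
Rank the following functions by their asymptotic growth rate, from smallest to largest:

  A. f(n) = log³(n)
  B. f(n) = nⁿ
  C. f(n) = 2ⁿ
A < C < B

Comparing growth rates:
A = log³(n) is O(log³ n)
C = 2ⁿ is O(2ⁿ)
B = nⁿ is O(nⁿ)

Therefore, the order from slowest to fastest is: A < C < B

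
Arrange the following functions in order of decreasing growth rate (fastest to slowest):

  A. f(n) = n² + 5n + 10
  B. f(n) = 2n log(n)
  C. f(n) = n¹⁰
C > A > B

Comparing growth rates:
C = n¹⁰ is O(n¹⁰)
A = n² + 5n + 10 is O(n²)
B = 2n log(n) is O(n log n)

Therefore, the order from fastest to slowest is: C > A > B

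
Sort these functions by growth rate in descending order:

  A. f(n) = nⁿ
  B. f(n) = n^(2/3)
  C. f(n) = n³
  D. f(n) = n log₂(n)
A > C > D > B

Comparing growth rates:
A = nⁿ is O(nⁿ)
C = n³ is O(n³)
D = n log₂(n) is O(n log n)
B = n^(2/3) is O(n^(2/3))

Therefore, the order from fastest to slowest is: A > C > D > B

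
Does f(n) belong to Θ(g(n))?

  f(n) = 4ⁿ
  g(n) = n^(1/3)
False

f(n) = 4ⁿ is O(4ⁿ), and g(n) = n^(1/3) is O(n^(1/3)).
Since they have different growth rates, f(n) = Θ(g(n)) is false.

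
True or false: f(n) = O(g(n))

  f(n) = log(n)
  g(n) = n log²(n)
True

f(n) = log(n) is O(log n), and g(n) = n log²(n) is O(n log² n).
Since O(log n) ⊆ O(n log² n) (f grows no faster than g), f(n) = O(g(n)) is true.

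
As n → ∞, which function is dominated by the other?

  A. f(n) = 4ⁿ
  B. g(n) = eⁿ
B

f(n) = 4ⁿ is O(4ⁿ), while g(n) = eⁿ is O(eⁿ).
Since O(eⁿ) grows slower than O(4ⁿ), g(n) is dominated.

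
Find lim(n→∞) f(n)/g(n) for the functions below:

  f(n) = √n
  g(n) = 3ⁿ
0

Since √n (O(√n)) grows slower than 3ⁿ (O(3ⁿ)),
the ratio f(n)/g(n) → 0 as n → ∞.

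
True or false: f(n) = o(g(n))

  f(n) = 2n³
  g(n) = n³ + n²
False

f(n) = 2n³ is O(n³), and g(n) = n³ + n² is O(n³).
Since they have the same growth rate, f(n) = o(g(n)) is false.
(f = o(g) requires f to grow strictly slower, not equal.)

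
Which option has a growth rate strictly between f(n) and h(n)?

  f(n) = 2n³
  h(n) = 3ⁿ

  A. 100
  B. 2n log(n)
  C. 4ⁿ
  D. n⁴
D

We need g(n) with 2n³ = o(g(n)) and g(n) = o(3ⁿ), i.e. O(n³) ≺ g ≺ O(3ⁿ).
Check each option:
  A. 100 — O(1) does not grow strictly faster than f(n)
  B. 2n log(n) — O(n log n) does not grow strictly faster than f(n)
  C. 4ⁿ — O(4ⁿ) does not grow strictly slower than h(n)
  D. n⁴ — O(n⁴) is strictly between O(n³) and O(3ⁿ) ✓

Only option D (n⁴) lies strictly between.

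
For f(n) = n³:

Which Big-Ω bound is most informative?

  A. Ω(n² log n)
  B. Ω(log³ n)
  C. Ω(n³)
C

f(n) = n³ is Ω(n³).
All listed options are valid Big-Ω bounds (lower bounds),
but Ω(n³) is the tightest (largest valid bound).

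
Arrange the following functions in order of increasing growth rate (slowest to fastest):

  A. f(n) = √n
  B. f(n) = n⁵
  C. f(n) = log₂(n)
C < A < B

Comparing growth rates:
C = log₂(n) is O(log n)
A = √n is O(√n)
B = n⁵ is O(n⁵)

Therefore, the order from slowest to fastest is: C < A < B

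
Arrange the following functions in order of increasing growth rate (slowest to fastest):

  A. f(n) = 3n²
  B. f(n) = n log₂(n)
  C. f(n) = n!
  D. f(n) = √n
D < B < A < C

Comparing growth rates:
D = √n is O(√n)
B = n log₂(n) is O(n log n)
A = 3n² is O(n²)
C = n! is O(n!)

Therefore, the order from slowest to fastest is: D < B < A < C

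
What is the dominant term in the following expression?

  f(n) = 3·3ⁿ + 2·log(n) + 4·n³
3·3ⁿ

Looking at each term:
  - 3·3ⁿ is O(3ⁿ)
  - 2·log(n) is O(log n)
  - 4·n³ is O(n³)

The term 3·3ⁿ (O(3ⁿ)) grows fastest and dominates all others.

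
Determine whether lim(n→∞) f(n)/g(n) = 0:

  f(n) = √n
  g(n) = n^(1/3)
False

f(n) = √n is O(√n), and g(n) = n^(1/3) is O(n^(1/3)).
Since O(√n) grows faster than or equal to O(n^(1/3)), f(n) = o(g(n)) is false.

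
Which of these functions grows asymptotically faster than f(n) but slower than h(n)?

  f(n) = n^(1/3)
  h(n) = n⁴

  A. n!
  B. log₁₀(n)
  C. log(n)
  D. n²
D

We need g(n) with n^(1/3) = o(g(n)) and g(n) = o(n⁴), i.e. O(n^(1/3)) ≺ g ≺ O(n⁴).
Check each option:
  A. n! — O(n!) does not grow strictly slower than h(n)
  B. log₁₀(n) — O(log n) does not grow strictly faster than f(n)
  C. log(n) — O(log n) does not grow strictly faster than f(n)
  D. n² — O(n²) is strictly between O(n^(1/3)) and O(n⁴) ✓

Only option D (n²) lies strictly between.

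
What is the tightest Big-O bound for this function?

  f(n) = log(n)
O(log n)

The dominant term in log(n) is log(n), which is Θ(log n).
Constants are absorbed, so the tightest bound is O(log n).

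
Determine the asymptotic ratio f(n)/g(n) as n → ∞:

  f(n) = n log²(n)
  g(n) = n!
0

Since n log²(n) (O(n log² n)) grows slower than n! (O(n!)),
the ratio f(n)/g(n) → 0 as n → ∞.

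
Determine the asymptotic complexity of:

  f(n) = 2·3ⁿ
O(3ⁿ)

The dominant term in 2·3ⁿ is 2·3ⁿ, which is Θ(3ⁿ).
Constants are absorbed, so the tightest bound is O(3ⁿ).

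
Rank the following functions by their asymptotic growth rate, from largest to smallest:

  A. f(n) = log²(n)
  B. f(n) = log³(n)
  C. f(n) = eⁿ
C > B > A

Comparing growth rates:
C = eⁿ is O(eⁿ)
B = log³(n) is O(log³ n)
A = log²(n) is O(log² n)

Therefore, the order from fastest to slowest is: C > B > A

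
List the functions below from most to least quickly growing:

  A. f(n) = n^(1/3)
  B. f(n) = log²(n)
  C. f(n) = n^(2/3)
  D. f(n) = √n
C > D > A > B

Comparing growth rates:
C = n^(2/3) is O(n^(2/3))
D = √n is O(√n)
A = n^(1/3) is O(n^(1/3))
B = log²(n) is O(log² n)

Therefore, the order from fastest to slowest is: C > D > A > B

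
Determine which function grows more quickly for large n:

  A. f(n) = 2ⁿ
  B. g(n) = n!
B

f(n) = 2ⁿ is O(2ⁿ), while g(n) = n! is O(n!).
Since O(n!) grows faster than O(2ⁿ), g(n) dominates.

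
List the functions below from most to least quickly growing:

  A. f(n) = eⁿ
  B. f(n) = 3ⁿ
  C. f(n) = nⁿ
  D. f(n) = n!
C > D > B > A

Comparing growth rates:
C = nⁿ is O(nⁿ)
D = n! is O(n!)
B = 3ⁿ is O(3ⁿ)
A = eⁿ is O(eⁿ)

Therefore, the order from fastest to slowest is: C > D > B > A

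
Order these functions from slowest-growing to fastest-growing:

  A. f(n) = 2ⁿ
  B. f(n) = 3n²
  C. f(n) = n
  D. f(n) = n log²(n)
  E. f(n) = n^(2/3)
E < C < D < B < A

Comparing growth rates:
E = n^(2/3) is O(n^(2/3))
C = n is O(n)
D = n log²(n) is O(n log² n)
B = 3n² is O(n²)
A = 2ⁿ is O(2ⁿ)

Therefore, the order from slowest to fastest is: E < C < D < B < A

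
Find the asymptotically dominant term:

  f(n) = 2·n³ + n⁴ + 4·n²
n⁴

Looking at each term:
  - 2·n³ is O(n³)
  - n⁴ is O(n⁴)
  - 4·n² is O(n²)

The term n⁴ (O(n⁴)) grows fastest and dominates all others.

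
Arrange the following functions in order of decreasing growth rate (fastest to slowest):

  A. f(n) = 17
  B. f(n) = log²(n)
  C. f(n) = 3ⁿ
C > B > A

Comparing growth rates:
C = 3ⁿ is O(3ⁿ)
B = log²(n) is O(log² n)
A = 17 is O(1)

Therefore, the order from fastest to slowest is: C > B > A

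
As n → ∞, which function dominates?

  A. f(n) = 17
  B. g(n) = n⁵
B

f(n) = 17 is O(1), while g(n) = n⁵ is O(n⁵).
Since O(n⁵) grows faster than O(1), g(n) dominates.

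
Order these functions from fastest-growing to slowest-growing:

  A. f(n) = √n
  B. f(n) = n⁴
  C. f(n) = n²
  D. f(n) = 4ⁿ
D > B > C > A

Comparing growth rates:
D = 4ⁿ is O(4ⁿ)
B = n⁴ is O(n⁴)
C = n² is O(n²)
A = √n is O(√n)

Therefore, the order from fastest to slowest is: D > B > C > A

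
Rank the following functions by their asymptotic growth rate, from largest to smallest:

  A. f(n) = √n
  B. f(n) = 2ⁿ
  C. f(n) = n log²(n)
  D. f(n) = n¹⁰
B > D > C > A

Comparing growth rates:
B = 2ⁿ is O(2ⁿ)
D = n¹⁰ is O(n¹⁰)
C = n log²(n) is O(n log² n)
A = √n is O(√n)

Therefore, the order from fastest to slowest is: B > D > C > A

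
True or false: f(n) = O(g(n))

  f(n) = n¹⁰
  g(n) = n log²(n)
False

f(n) = n¹⁰ is O(n¹⁰), and g(n) = n log²(n) is O(n log² n).
Since O(n¹⁰) grows faster than O(n log² n), f(n) = O(g(n)) is false.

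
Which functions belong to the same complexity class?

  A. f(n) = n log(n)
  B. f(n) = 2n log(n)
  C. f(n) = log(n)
A and B

Examining each function:
  A. n log(n) is O(n log n)
  B. 2n log(n) is O(n log n)
  C. log(n) is O(log n)

Functions A and B both have the same complexity class.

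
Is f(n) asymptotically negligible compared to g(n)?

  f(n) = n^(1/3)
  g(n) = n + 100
True

f(n) = n^(1/3) is O(n^(1/3)), and g(n) = n + 100 is O(n).
Since O(n^(1/3)) grows strictly slower than O(n), f(n) = o(g(n)) is true.
This means lim(n→∞) f(n)/g(n) = 0.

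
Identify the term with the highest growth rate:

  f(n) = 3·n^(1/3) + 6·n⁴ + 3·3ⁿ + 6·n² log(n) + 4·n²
3·3ⁿ

Looking at each term:
  - 3·n^(1/3) is O(n^(1/3))
  - 6·n⁴ is O(n⁴)
  - 3·3ⁿ is O(3ⁿ)
  - 6·n² log(n) is O(n² log n)
  - 4·n² is O(n²)

The term 3·3ⁿ (O(3ⁿ)) grows fastest and dominates all others.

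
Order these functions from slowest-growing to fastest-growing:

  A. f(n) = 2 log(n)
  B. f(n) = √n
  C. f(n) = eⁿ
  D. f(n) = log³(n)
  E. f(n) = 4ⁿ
A < D < B < C < E

Comparing growth rates:
A = 2 log(n) is O(log n)
D = log³(n) is O(log³ n)
B = √n is O(√n)
C = eⁿ is O(eⁿ)
E = 4ⁿ is O(4ⁿ)

Therefore, the order from slowest to fastest is: A < D < B < C < E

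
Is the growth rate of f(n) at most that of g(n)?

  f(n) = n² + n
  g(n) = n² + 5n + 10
True

f(n) = n² + n and g(n) = n² + 5n + 10 are both O(n²).
Big-O permits equal growth rates (f ≤ c·g for some c), so f(n) = O(g(n)) is true.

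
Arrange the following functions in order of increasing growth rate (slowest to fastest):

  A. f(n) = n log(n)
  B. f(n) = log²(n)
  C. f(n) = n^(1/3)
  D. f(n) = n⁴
B < C < A < D

Comparing growth rates:
B = log²(n) is O(log² n)
C = n^(1/3) is O(n^(1/3))
A = n log(n) is O(n log n)
D = n⁴ is O(n⁴)

Therefore, the order from slowest to fastest is: B < C < A < D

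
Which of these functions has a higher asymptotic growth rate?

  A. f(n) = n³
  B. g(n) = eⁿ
B

f(n) = n³ is O(n³), while g(n) = eⁿ is O(eⁿ).
Since O(eⁿ) grows faster than O(n³), g(n) dominates.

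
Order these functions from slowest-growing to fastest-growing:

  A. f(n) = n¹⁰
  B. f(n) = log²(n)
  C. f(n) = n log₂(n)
B < C < A

Comparing growth rates:
B = log²(n) is O(log² n)
C = n log₂(n) is O(n log n)
A = n¹⁰ is O(n¹⁰)

Therefore, the order from slowest to fastest is: B < C < A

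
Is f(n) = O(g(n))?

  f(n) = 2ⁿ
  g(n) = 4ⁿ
True

f(n) = 2ⁿ is O(2ⁿ), and g(n) = 4ⁿ is O(4ⁿ).
Since O(2ⁿ) ⊆ O(4ⁿ) (f grows no faster than g), f(n) = O(g(n)) is true.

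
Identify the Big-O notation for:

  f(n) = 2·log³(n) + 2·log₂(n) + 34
O(log³ n)

The dominant term in 2·log³(n) + 2·log₂(n) + 34 is 2·log³(n), which is Θ(log³ n).
Lower-order terms (2·log₂(n), 34) are asymptotically negligible.
Constants are absorbed, so the tightest bound is O(log³ n).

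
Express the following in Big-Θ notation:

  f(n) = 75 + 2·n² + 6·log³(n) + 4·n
Θ(n²)

Order the terms by growth rate: 75 ≺ 6·log³(n) ≺ 4·n ≺ 2·n².
The fastest-growing term 2·n² dominates as n → ∞; dropping its constant factor gives Θ(n²).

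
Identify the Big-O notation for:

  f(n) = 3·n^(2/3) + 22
O(n^(2/3))

The dominant term in 3·n^(2/3) + 22 is 3·n^(2/3), which is Θ(n^(2/3)).
Lower-order terms (22) are asymptotically negligible.
Constants are absorbed, so the tightest bound is O(n^(2/3)).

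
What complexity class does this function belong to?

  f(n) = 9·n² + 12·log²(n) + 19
O(n²)

The dominant term in 9·n² + 12·log²(n) + 19 is 9·n², which is Θ(n²).
Lower-order terms (12·log²(n), 19) are asymptotically negligible.
Constants are absorbed, so the tightest bound is O(n²).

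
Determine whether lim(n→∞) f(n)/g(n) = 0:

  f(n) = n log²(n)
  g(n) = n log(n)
False

f(n) = n log²(n) is O(n log² n), and g(n) = n log(n) is O(n log n).
Since O(n log² n) grows faster than or equal to O(n log n), f(n) = o(g(n)) is false.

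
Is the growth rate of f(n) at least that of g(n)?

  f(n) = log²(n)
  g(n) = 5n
False

f(n) = log²(n) is O(log² n), and g(n) = 5n is O(n).
Since O(log² n) grows slower than O(n), f(n) = Ω(g(n)) is false.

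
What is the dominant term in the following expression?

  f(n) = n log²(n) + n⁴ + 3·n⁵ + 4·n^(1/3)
3·n⁵

Looking at each term:
  - n log²(n) is O(n log² n)
  - n⁴ is O(n⁴)
  - 3·n⁵ is O(n⁵)
  - 4·n^(1/3) is O(n^(1/3))

The term 3·n⁵ (O(n⁵)) grows fastest and dominates all others.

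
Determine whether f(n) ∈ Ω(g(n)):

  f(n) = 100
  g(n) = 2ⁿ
False

f(n) = 100 is O(1), and g(n) = 2ⁿ is O(2ⁿ).
Since O(1) grows slower than O(2ⁿ), f(n) = Ω(g(n)) is false.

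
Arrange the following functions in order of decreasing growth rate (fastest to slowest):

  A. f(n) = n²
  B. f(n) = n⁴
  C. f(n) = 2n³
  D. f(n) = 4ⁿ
D > B > C > A

Comparing growth rates:
D = 4ⁿ is O(4ⁿ)
B = n⁴ is O(n⁴)
C = 2n³ is O(n³)
A = n² is O(n²)

Therefore, the order from fastest to slowest is: D > B > C > A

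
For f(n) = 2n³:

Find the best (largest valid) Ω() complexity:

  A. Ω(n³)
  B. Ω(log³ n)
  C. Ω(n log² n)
A

f(n) = 2n³ is Ω(n³).
All listed options are valid Big-Ω bounds (lower bounds),
but Ω(n³) is the tightest (largest valid bound).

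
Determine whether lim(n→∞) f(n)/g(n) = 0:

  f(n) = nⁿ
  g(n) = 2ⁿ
False

f(n) = nⁿ is O(nⁿ), and g(n) = 2ⁿ is O(2ⁿ).
Since O(nⁿ) grows faster than or equal to O(2ⁿ), f(n) = o(g(n)) is false.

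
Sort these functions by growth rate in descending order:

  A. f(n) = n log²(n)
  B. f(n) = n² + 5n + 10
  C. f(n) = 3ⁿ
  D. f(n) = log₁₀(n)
C > B > A > D

Comparing growth rates:
C = 3ⁿ is O(3ⁿ)
B = n² + 5n + 10 is O(n²)
A = n log²(n) is O(n log² n)
D = log₁₀(n) is O(log n)

Therefore, the order from fastest to slowest is: C > B > A > D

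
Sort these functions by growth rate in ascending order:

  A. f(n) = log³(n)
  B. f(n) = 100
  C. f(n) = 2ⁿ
B < A < C

Comparing growth rates:
B = 100 is O(1)
A = log³(n) is O(log³ n)
C = 2ⁿ is O(2ⁿ)

Therefore, the order from slowest to fastest is: B < A < C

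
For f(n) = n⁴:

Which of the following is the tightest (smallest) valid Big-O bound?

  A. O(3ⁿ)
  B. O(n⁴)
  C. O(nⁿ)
B

f(n) = n⁴ is O(n⁴).
All listed options are valid Big-O bounds (upper bounds),
but O(n⁴) is the tightest (smallest valid bound).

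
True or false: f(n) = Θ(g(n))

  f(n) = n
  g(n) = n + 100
True

f(n) = n and g(n) = n + 100 are both O(n).
Since they have the same asymptotic growth rate, f(n) = Θ(g(n)) is true.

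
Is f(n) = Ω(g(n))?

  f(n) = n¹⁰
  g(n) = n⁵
True

f(n) = n¹⁰ is O(n¹⁰), and g(n) = n⁵ is O(n⁵).
Since O(n¹⁰) grows at least as fast as O(n⁵), f(n) = Ω(g(n)) is true.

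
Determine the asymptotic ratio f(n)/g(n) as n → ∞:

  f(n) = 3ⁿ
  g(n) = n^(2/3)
∞

Since 3ⁿ (O(3ⁿ)) grows faster than n^(2/3) (O(n^(2/3))),
the ratio f(n)/g(n) → ∞ as n → ∞.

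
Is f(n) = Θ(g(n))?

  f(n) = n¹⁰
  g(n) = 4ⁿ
False

f(n) = n¹⁰ is O(n¹⁰), and g(n) = 4ⁿ is O(4ⁿ).
Since they have different growth rates, f(n) = Θ(g(n)) is false.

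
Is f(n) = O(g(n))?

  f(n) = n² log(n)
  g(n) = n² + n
False

f(n) = n² log(n) is O(n² log n), and g(n) = n² + n is O(n²).
Since O(n² log n) grows faster than O(n²), f(n) = O(g(n)) is false.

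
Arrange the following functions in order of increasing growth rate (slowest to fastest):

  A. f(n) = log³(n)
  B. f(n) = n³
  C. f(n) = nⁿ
A < B < C

Comparing growth rates:
A = log³(n) is O(log³ n)
B = n³ is O(n³)
C = nⁿ is O(nⁿ)

Therefore, the order from slowest to fastest is: A < B < C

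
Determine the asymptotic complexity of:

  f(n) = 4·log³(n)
O(log³ n)

The dominant term in 4·log³(n) is 4·log³(n), which is Θ(log³ n).
Constants are absorbed, so the tightest bound is O(log³ n).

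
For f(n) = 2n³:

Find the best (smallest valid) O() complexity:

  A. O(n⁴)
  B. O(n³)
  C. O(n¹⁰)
B

f(n) = 2n³ is O(n³).
All listed options are valid Big-O bounds (upper bounds),
but O(n³) is the tightest (smallest valid bound).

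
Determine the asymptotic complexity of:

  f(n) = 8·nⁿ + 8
O(nⁿ)

The dominant term in 8·nⁿ + 8 is 8·nⁿ, which is Θ(nⁿ).
Lower-order terms (8) are asymptotically negligible.
Constants are absorbed, so the tightest bound is O(nⁿ).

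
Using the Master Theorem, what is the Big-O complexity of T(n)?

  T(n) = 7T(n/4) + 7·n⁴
Θ(n⁴)

Master Theorem: a = 7, b = 4, f(n) = 7·n⁴.
Compute the critical exponent d = log₄(7) = 1.404.
Compare f(n) = Θ(n⁴) against n^d:
  k = 4 > d = 1.404, so f(n) = Ω(n^(d+ε)) — Case 3.
  Regularity: a·(n/b)^4/n^4 = a/b^4 = 7/256 < 1 ✓.
  The top-level work dominates: T(n) = Θ(f(n)) = Θ(n⁴).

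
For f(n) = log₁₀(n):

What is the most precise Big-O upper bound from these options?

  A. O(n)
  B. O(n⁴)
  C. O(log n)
C

f(n) = log₁₀(n) is O(log n).
All listed options are valid Big-O bounds (upper bounds),
but O(log n) is the tightest (smallest valid bound).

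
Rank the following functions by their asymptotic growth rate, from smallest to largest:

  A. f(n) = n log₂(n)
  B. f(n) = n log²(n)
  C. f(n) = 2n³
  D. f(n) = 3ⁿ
A < B < C < D

Comparing growth rates:
A = n log₂(n) is O(n log n)
B = n log²(n) is O(n log² n)
C = 2n³ is O(n³)
D = 3ⁿ is O(3ⁿ)

Therefore, the order from slowest to fastest is: A < B < C < D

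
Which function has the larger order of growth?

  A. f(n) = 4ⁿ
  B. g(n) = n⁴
A

f(n) = 4ⁿ is O(4ⁿ), while g(n) = n⁴ is O(n⁴).
Since O(4ⁿ) grows faster than O(n⁴), f(n) dominates.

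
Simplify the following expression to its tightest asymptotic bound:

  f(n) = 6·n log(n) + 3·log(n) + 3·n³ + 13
Θ(n³)

Order the terms by growth rate: 13 ≺ 3·log(n) ≺ 6·n log(n) ≺ 3·n³.
The fastest-growing term 3·n³ dominates as n → ∞; dropping its constant factor gives Θ(n³).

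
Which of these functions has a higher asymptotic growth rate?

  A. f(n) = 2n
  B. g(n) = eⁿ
B

f(n) = 2n is O(n), while g(n) = eⁿ is O(eⁿ).
Since O(eⁿ) grows faster than O(n), g(n) dominates.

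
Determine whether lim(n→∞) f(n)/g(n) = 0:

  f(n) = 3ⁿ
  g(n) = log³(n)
False

f(n) = 3ⁿ is O(3ⁿ), and g(n) = log³(n) is O(log³ n).
Since O(3ⁿ) grows faster than or equal to O(log³ n), f(n) = o(g(n)) is false.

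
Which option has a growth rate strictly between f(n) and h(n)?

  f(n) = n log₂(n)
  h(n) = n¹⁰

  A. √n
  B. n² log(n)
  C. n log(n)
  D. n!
B

We need g(n) with n log₂(n) = o(g(n)) and g(n) = o(n¹⁰), i.e. O(n log n) ≺ g ≺ O(n¹⁰).
Check each option:
  A. √n — O(√n) does not grow strictly faster than f(n)
  B. n² log(n) — O(n² log n) is strictly between O(n log n) and O(n¹⁰) ✓
  C. n log(n) — O(n log n) does not grow strictly faster than f(n)
  D. n! — O(n!) does not grow strictly slower than h(n)

Only option B (n² log(n)) lies strictly between.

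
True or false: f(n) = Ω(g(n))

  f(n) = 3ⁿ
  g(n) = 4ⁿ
False

f(n) = 3ⁿ is O(3ⁿ), and g(n) = 4ⁿ is O(4ⁿ).
Since O(3ⁿ) grows slower than O(4ⁿ), f(n) = Ω(g(n)) is false.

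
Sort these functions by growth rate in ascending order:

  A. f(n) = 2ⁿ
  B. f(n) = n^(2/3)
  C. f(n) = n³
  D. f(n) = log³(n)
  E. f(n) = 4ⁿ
D < B < C < A < E

Comparing growth rates:
D = log³(n) is O(log³ n)
B = n^(2/3) is O(n^(2/3))
C = n³ is O(n³)
A = 2ⁿ is O(2ⁿ)
E = 4ⁿ is O(4ⁿ)

Therefore, the order from slowest to fastest is: D < B < C < A < E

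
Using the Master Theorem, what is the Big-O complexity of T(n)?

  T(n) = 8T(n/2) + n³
Θ(n³ log n)

Master Theorem: a = 8, b = 2, f(n) = n³.
Compute the critical exponent d = log₂(8) = 3.
Compare f(n) = Θ(n³) against n^d:
  k = 3 = d, so f(n) = Θ(n^d) — Case 2.
  Work is balanced across levels: T(n) = Θ(n^d log n) = Θ(n³ log n).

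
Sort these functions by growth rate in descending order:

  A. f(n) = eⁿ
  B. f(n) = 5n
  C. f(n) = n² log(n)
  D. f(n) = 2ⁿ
A > D > C > B

Comparing growth rates:
A = eⁿ is O(eⁿ)
D = 2ⁿ is O(2ⁿ)
C = n² log(n) is O(n² log n)
B = 5n is O(n)

Therefore, the order from fastest to slowest is: A > D > C > B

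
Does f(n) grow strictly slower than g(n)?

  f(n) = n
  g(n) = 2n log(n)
True

f(n) = n is O(n), and g(n) = 2n log(n) is O(n log n).
Since O(n) grows strictly slower than O(n log n), f(n) = o(g(n)) is true.
This means lim(n→∞) f(n)/g(n) = 0.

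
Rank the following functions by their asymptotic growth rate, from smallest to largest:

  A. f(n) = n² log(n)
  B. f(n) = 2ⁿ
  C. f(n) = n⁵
A < C < B

Comparing growth rates:
A = n² log(n) is O(n² log n)
C = n⁵ is O(n⁵)
B = 2ⁿ is O(2ⁿ)

Therefore, the order from slowest to fastest is: A < C < B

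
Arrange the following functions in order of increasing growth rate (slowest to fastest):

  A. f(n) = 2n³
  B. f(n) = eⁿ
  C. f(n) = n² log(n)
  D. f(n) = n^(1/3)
D < C < A < B

Comparing growth rates:
D = n^(1/3) is O(n^(1/3))
C = n² log(n) is O(n² log n)
A = 2n³ is O(n³)
B = eⁿ is O(eⁿ)

Therefore, the order from slowest to fastest is: D < C < A < B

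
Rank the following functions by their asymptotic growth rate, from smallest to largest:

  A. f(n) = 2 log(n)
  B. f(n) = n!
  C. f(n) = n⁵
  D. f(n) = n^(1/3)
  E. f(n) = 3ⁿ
A < D < C < E < B

Comparing growth rates:
A = 2 log(n) is O(log n)
D = n^(1/3) is O(n^(1/3))
C = n⁵ is O(n⁵)
E = 3ⁿ is O(3ⁿ)
B = n! is O(n!)

Therefore, the order from slowest to fastest is: A < D < C < E < B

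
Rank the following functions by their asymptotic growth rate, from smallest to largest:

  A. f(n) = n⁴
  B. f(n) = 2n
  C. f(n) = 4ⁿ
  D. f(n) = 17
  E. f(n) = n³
D < B < E < A < C

Comparing growth rates:
D = 17 is O(1)
B = 2n is O(n)
E = n³ is O(n³)
A = n⁴ is O(n⁴)
C = 4ⁿ is O(4ⁿ)

Therefore, the order from slowest to fastest is: D < B < E < A < C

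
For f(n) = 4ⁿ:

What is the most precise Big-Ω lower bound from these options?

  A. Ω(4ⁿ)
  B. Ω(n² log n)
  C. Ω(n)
A

f(n) = 4ⁿ is Ω(4ⁿ).
All listed options are valid Big-Ω bounds (lower bounds),
but Ω(4ⁿ) is the tightest (largest valid bound).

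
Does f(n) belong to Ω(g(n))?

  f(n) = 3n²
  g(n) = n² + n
True

f(n) = 3n² and g(n) = n² + n are both O(n²).
Big-Ω permits equal growth rates (f ≥ c·g for some c > 0), so f(n) = Ω(g(n)) is true.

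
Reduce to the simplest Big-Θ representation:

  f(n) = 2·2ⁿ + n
Θ(2ⁿ)

Order the terms by growth rate: n ≺ 2·2ⁿ.
The fastest-growing term 2·2ⁿ dominates as n → ∞; dropping its constant factor gives Θ(2ⁿ).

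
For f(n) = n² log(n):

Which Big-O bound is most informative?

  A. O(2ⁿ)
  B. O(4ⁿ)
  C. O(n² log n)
C

f(n) = n² log(n) is O(n² log n).
All listed options are valid Big-O bounds (upper bounds),
but O(n² log n) is the tightest (smallest valid bound).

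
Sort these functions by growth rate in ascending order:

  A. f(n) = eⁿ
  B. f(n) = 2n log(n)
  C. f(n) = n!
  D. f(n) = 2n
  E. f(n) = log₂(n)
E < D < B < A < C

Comparing growth rates:
E = log₂(n) is O(log n)
D = 2n is O(n)
B = 2n log(n) is O(n log n)
A = eⁿ is O(eⁿ)
C = n! is O(n!)

Therefore, the order from slowest to fastest is: E < D < B < A < C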